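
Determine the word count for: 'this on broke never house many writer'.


Counting words by splitting on spaces:
  Word 1: 'this'
  Word 2: 'on'
  Word 3: 'broke'
  Word 4: 'never'
  Word 5: 'house'
  Word 6: 'many'
  Word 7: 'writer'
Total words: 7

7


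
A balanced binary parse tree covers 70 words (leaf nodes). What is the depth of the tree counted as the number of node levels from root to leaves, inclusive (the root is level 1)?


In a balanced binary tree with n leaves the deepest leaf is ceil(log2(n)) edges below the root,
so counting node levels inclusive of root and leaves gives ceil(log2(n)) + 1 levels.
log2(70) = 6.1293
ceil(6.1293) = 7
levels = 7 + 1 = 8

8


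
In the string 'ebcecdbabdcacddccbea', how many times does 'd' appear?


Scanning 'ebcecdbabdcacddccbea' for 'd':
  Position 5: 'd' -> MATCH (count: 1)
  Position 9: 'd' -> MATCH (count: 2)
  Position 13: 'd' -> MATCH (count: 3)
  Position 14: 'd' -> MATCH (count: 4)
Total occurrences of 'd': 4

4


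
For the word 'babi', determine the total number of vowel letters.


Scanning each character of 'babi':
  Position 1: 'b' -> consonant (running count: 0)
  Position 2: 'a' -> vowel (running count: 1)
  Position 3: 'b' -> consonant (running count: 1)
  Position 4: 'i' -> vowel (running count: 2)
Total vowels: 2

2


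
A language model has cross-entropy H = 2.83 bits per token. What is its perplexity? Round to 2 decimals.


Perplexity formula: PP = 2^H
H = 2.83
PP = 2^2.83
Decompose: 2^2.83 = 2^2 * 2^0.83
2^2 = 4, 2^0.83 ~ 1.7776854
PP ~ 4 * 1.7776854 = 7.1107416
Rounded to 2 decimals: 7.11

7.11


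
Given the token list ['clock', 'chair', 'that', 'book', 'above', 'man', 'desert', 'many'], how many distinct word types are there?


Listing all tokens and tracking unique types:
  Token 1: 'clock' -> NEW (unique so far: 1)
  Token 2: 'chair' -> NEW (unique so far: 2)
  Token 3: 'that' -> NEW (unique so far: 3)
  Token 4: 'book' -> NEW (unique so far: 4)
  Token 5: 'above' -> NEW (unique so far: 5)
  Token 6: 'man' -> NEW (unique so far: 6)
  Token 7: 'desert' -> NEW (unique so far: 7)
  Token 8: 'many' -> NEW (unique so far: 8)
Unique types: ('above', 'book', 'chair', 'clock', 'desert', 'man', 'many', 'that')
Vocabulary size: 8

8


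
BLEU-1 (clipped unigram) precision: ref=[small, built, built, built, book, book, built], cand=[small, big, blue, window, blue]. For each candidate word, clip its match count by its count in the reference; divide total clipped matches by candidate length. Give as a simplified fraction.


Reference word counts: {'book': 2, 'built': 4, 'small': 1}
Checking each candidate word (with clipping):
  'small' -> in reference (ref count 1, used 1/1) -> match (matches: 1)
  'big' -> not in reference -> no match (matches: 1)
  'blue' -> not in reference -> no match (matches: 1)
  'window' -> not in reference -> no match (matches: 1)
  'blue' -> not in reference -> no match (matches: 1)
Clipped matches: 1, Candidate length: 5
Precision = 1/5

1/5


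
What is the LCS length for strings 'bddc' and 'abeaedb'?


DP table for LCS of 'bddc' and 'abeaedb':
       a  b  e  a  e  d  b
    0  0  0  0  0  0  0  0
  b 0  0  1  1  1  1  1  1
  d 0  0  1  1  1  1  2  2
  d 0  0  1  1  1  1  2  2
  c 0  0  1  1  1  1  2  2
LCS: 'bd'
LCS length = 2

2


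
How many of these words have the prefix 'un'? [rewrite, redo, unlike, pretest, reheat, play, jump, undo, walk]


Checking each word for prefix 'un':
  'rewrite' -> no (count: 0)
  'redo' -> no (count: 0)
  'unlike' -> YES, starts with 'un' (count: 1)
  'pretest' -> no (count: 1)
  'reheat' -> no (count: 1)
  'play' -> no (count: 1)
  'jump' -> no (count: 1)
  'undo' -> YES, starts with 'un' (count: 2)
  'walk' -> no (count: 2)
Total with prefix 'un': 2

2


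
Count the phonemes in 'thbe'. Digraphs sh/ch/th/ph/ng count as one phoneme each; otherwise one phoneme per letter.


Parsing 'thbe' greedily, digraphs first:
  'th' -> digraph (1 consonant phoneme) (phonemes so far: 1)
  'b' -> consonant phoneme (phonemes so far: 2)
  'e' -> vowel phoneme (phonemes so far: 3)
Total phonemes: 3

3


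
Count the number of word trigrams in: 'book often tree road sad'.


Word trigrams from [5] words:
  Trigram 1: (book often tree)
  Trigram 2: (often tree road)
  Trigram 3: (tree road sad)
Total word trigrams: 5 - 2 = 3

3


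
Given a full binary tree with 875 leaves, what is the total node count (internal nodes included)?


Leaf nodes (terminals): 875
Internal nodes = n - 1 = 875 - 1 = 874
Total = leaves + internal = 875 + 874 = 1749

1749


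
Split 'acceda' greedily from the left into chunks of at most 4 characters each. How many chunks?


'acceda' has 6 characters.
Chunking with max size 4:
  Chunk 1: 'acce' (positions 0-3)
  Chunk 2: 'da' (positions 4-5)
Total chunks: ceil(6 / 4) = 2

2


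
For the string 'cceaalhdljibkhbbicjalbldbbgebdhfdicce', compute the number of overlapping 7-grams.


String 'cceaalhdljibkhbbicjalbldbbgebdhfdicce' has length L = 37.
Number of overlapping n-grams = L - n + 1
Substituting: 37 - 7 + 1 = 31

31


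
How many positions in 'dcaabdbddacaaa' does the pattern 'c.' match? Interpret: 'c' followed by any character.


Pattern: c. means 'c' followed by any character.
Scanning 'dcaabdbddacaaa' position-by-position:
  Pos 0: window 'dc' -> no
  Pos 1: window 'ca' -> MATCH
  Pos 2: window 'aa' -> no
  Pos 3: window 'ab' -> no
  Pos 4: window 'bd' -> no
  Pos 5: window 'db' -> no
  Pos 6: window 'bd' -> no
  Pos 7: window 'dd' -> no
  Pos 8: window 'da' -> no
  Pos 9: window 'ac' -> no
  Pos 10: window 'ca' -> MATCH
  Pos 11: window 'aa' -> no
  Pos 12: window 'aa' -> no
  Pos 13: window 'a' -> no
Total matches: 2

2


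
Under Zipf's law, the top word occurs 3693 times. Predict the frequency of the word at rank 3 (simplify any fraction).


Zipf's law: freq(rank) = f1 / rank
f1 = 3693, rank = 3
freq = 3693 / 3
= 1231

1231


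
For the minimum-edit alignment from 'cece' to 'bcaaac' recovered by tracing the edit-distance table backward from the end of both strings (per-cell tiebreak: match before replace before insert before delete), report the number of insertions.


Edit distance = 5. Backtracking from cell (4, 6) with preference match > replace > insert > delete,
then listing the resulting alignment 'cece' -> 'bcaaac' left to right:
  Step 1: insert 'b' [insertion #1]
  Step 2: keep 'c'
  Step 3: insert 'a' [insertion #2]
  Step 4: replace e->a
  Step 5: replace c->a
  Step 6: replace e->c
Total insertions: 2

2


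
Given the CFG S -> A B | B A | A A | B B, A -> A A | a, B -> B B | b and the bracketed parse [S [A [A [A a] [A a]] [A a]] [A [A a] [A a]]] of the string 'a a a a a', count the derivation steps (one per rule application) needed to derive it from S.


Every bracketed nonterminal node [X ...] in the tree is produced by exactly one rule application.
Reading the tree off as a leftmost derivation:
  Step 1: S  =>  A A   (applied S -> A A)
  Step 2: A A  =>  A A A   (applied A -> A A)
  Step 3: A A A  =>  A A A A   (applied A -> A A)
  Step 4: A A A A  =>  a A A A   (applied A -> a)
  Step 5: a A A A  =>  a a A A   (applied A -> a)
  Step 6: a a A A  =>  a a a A   (applied A -> a)
  Step 7: a a a A  =>  a a a A A   (applied A -> A A)
  Step 8: a a a A A  =>  a a a a A   (applied A -> a)
  Step 9: a a a a A  =>  a a a a a   (applied A -> a)
Final yield: a a a a a
Total rewrite steps: 9

9


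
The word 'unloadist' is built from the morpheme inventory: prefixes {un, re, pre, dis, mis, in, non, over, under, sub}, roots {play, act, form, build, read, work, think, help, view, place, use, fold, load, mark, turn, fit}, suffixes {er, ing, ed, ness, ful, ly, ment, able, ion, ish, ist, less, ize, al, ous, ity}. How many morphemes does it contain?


Segmenting 'unloadist' against the inventory:
  'un' -> prefix (morpheme 1)
  'load' -> root (morpheme 2)
  'ist' -> suffix (morpheme 3)
Total morphemes: 3

3


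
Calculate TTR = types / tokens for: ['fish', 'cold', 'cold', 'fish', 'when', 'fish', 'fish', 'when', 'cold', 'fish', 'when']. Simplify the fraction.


Tokens: 11
Unique types: ('cold', 'fish', 'when') = 3
TTR = 3/11
Already in lowest terms.

3/11


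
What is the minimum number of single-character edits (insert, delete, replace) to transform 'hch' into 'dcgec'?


Building DP table for s1='hch' (len 3) and s2='dcgec' (len 5):
       d  c  g  e  c
    0  1  2  3  4  5
  h 1  1  2  3  4  5
  c 2  2  1  2  3  4
  h 3  3  2  2  3  4
Edit distance = dp[3][5] = 4

4


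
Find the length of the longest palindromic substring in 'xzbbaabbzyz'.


Scanning 'xzbbaabbzyz' for palindromic substrings.
Substring at positions 1-8: 'zbbaabbz'.
Check: reverse('zbbaabbz') = 'zbbaabbz' -> palindrome confirmed.
Neighbouring characters ('x' / 'y') break symmetry, so it cannot extend further.
No longer palindromic substring exists; longest length = 8

8


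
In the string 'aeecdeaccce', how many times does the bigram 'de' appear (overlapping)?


Scanning 'aeecdeaccce' for bigram 'de':
  Position 0: 'ae' -> no
  Position 1: 'ee' -> no
  Position 2: 'ec' -> no
  Position 3: 'cd' -> no
  Position 4: 'de' -> MATCH
  Position 5: 'ea' -> no
  Position 6: 'ac' -> no
  Position 7: 'cc' -> no
  Position 8: 'cc' -> no
  Position 9: 'ce' -> no
Total matches: 1

1


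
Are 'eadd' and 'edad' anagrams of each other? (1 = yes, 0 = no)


Sort characters of 'eadd': 'adde'
Sort characters of 'edad': 'adde'
Sorted forms match -> they ARE anagrams
Result: 1

1


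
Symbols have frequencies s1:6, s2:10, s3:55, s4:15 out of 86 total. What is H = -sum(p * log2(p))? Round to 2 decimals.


Computing entropy H = -sum(p_i * log2(p_i)):
  s1: p = 6/86 = 0.0698, -p*log2(p) = 0.2680
  s2: p = 10/86 = 0.1163, -p*log2(p) = 0.3610
  s3: p = 55/86 = 0.6395, -p*log2(p) = 0.4124
  s4: p = 15/86 = 0.1744, -p*log2(p) = 0.4394
H = sum of terms = 1.4808
Rounded to 2 decimals: 1.48

1.48


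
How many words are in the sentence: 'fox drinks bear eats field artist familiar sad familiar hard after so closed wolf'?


Counting words by splitting on spaces:
  Word 1: 'fox'
  Word 2: 'drinks'
  Word 3: 'bear'
  Word 4: 'eats'
  Word 5: 'field'
  Word 6: 'artist'
  Word 7: 'familiar'
  Word 8: 'sad'
  Word 9: 'familiar'
  Word 10: 'hard'
  Word 11: 'after'
  Word 12: 'so'
  Word 13: 'closed'
  Word 14: 'wolf'
Total words: 14

14


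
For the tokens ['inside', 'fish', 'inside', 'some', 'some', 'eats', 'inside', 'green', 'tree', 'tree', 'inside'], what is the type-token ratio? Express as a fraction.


Tokens: 11
Unique types: ('eats', 'fish', 'green', 'inside', 'some', 'tree') = 6
TTR = 6/11
Already in lowest terms.

6/11


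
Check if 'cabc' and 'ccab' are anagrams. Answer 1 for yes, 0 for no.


Sort characters of 'cabc': 'abcc'
Sort characters of 'ccab': 'abcc'
Sorted forms match -> they ARE anagrams
Result: 1

1


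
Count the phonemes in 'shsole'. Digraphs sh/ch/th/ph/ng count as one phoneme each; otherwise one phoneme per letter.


Parsing 'shsole' greedily, digraphs first:
  'sh' -> digraph (1 consonant phoneme) (phonemes so far: 1)
  's' -> consonant phoneme (phonemes so far: 2)
  'o' -> vowel phoneme (phonemes so far: 3)
  'l' -> consonant phoneme (phonemes so far: 4)
  'e' -> vowel phoneme (phonemes so far: 5)
Total phonemes: 5

5


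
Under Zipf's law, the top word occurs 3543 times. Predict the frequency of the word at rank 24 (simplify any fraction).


Zipf's law: freq(rank) = f1 / rank
f1 = 3543, rank = 24
freq = 3543 / 24
GCD(3543, 24) = 3
Simplified: 1181/8

1181/8


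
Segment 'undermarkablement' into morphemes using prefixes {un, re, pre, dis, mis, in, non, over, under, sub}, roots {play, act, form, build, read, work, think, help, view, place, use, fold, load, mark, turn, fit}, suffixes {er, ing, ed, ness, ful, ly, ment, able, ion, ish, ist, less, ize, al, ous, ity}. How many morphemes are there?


Segmenting 'undermarkablement' against the inventory:
  'under' -> prefix (morpheme 1)
  'mark' -> root (morpheme 2)
  'able' -> suffix (morpheme 3)
  'ment' -> suffix (morpheme 4)
Total morphemes: 4

4


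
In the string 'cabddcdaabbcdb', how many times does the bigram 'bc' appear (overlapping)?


Scanning 'cabddcdaabbcdb' for bigram 'bc':
  Position 0: 'ca' -> no
  Position 1: 'ab' -> no
  Position 2: 'bd' -> no
  Position 3: 'dd' -> no
  Position 4: 'dc' -> no
  Position 5: 'cd' -> no
  Position 6: 'da' -> no
  Position 7: 'aa' -> no
  Position 8: 'ab' -> no
  Position 9: 'bb' -> no
  Position 10: 'bc' -> MATCH
  Position 11: 'cd' -> no
  Position 12: 'db' -> no
Total matches: 1

1


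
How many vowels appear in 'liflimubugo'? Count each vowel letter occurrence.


Scanning each character of 'liflimubugo':
  Position 1: 'l' -> consonant (running count: 0)
  Position 2: 'i' -> vowel (running count: 1)
  Position 3: 'f' -> consonant (running count: 1)
  Position 4: 'l' -> consonant (running count: 1)
  Position 5: 'i' -> vowel (running count: 2)
  Position 6: 'm' -> consonant (running count: 2)
  Position 7: 'u' -> vowel (running count: 3)
  Position 8: 'b' -> consonant (running count: 3)
  Position 9: 'u' -> vowel (running count: 4)
  Position 10: 'g' -> consonant (running count: 4)
  Position 11: 'o' -> vowel (running count: 5)
Total vowels: 5

5


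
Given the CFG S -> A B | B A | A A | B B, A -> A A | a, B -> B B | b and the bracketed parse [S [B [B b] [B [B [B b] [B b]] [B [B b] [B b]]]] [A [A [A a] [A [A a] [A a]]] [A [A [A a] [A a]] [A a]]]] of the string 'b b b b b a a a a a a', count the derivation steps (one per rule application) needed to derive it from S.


Every bracketed nonterminal node [X ...] in the tree is produced by exactly one rule application.
Reading the tree off as a leftmost derivation:
  Step 1: S  =>  B A   (applied S -> B A)
  Step 2: B A  =>  B B A   (applied B -> B B)
  Step 3: B B A  =>  b B A   (applied B -> b)
  Step 4: b B A  =>  b B B A   (applied B -> B B)
  Step 5: b B B A  =>  b B B B A   (applied B -> B B)
  Step 6: b B B B A  =>  b b B B A   (applied B -> b)
  Step 7: b b B B A  =>  b b b B A   (applied B -> b)
  Step 8: b b b B A  =>  b b b B B A   (applied B -> B B)
  Step 9: b b b B B A  =>  b b b b B A   (applied B -> b)
  Step 10: b b b b B A  =>  b b b b b A   (applied B -> b)
  Step 11: b b b b b A  =>  b b b b b A A   (applied A -> A A)
  Step 12: b b b b b A A  =>  b b b b b A A A   (applied A -> A A)
  Step 13: b b b b b A A A  =>  b b b b b a A A   (applied A -> a)
  Step 14: b b b b b a A A  =>  b b b b b a A A A   (applied A -> A A)
  Step 15: b b b b b a A A A  =>  b b b b b a a A A   (applied A -> a)
  Step 16: b b b b b a a A A  =>  b b b b b a a a A   (applied A -> a)
  Step 17: b b b b b a a a A  =>  b b b b b a a a A A   (applied A -> A A)
  Step 18: b b b b b a a a A A  =>  b b b b b a a a A A A   (applied A -> A A)
  Step 19: b b b b b a a a A A A  =>  b b b b b a a a a A A   (applied A -> a)
  Step 20: b b b b b a a a a A A  =>  b b b b b a a a a a A   (applied A -> a)
  Step 21: b b b b b a a a a a A  =>  b b b b b a a a a a a   (applied A -> a)
Final yield: b b b b b a a a a a a
Total rewrite steps: 21

21


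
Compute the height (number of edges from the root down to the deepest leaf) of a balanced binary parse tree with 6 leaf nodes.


In a balanced binary tree with n leaves the deepest leaf is ceil(log2(n)) edges below the root.
log2(6) = 2.5850
ceil(2.5850) = 3
height (edges) = 3

3


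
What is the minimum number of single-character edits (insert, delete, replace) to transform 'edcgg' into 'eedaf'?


Building DP table for s1='edcgg' (len 5) and s2='eedaf' (len 5):
       e  e  d  a  f
    0  1  2  3  4  5
  e 1  0  1  2  3  4
  d 2  1  1  1  2  3
  c 3  2  2  2  2  3
  g 4  3  3  3  3  3
  g 5  4  4  4  4  4
Edit distance = dp[5][5] = 4

4


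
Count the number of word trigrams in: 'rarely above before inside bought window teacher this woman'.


Word trigrams from [9] words:
  Trigram 1: (rarely above before)
  Trigram 2: (above before inside)
  Trigram 3: (before inside bought)
  Trigram 4: (inside bought window)
  Trigram 5: (bought window teacher)
  Trigram 6: (window teacher this)
  Trigram 7: (teacher this woman)
Total word trigrams: 9 - 2 = 7

7


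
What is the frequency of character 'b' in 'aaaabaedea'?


Scanning 'aaaabaedea' for 'b':
  Position 4: 'b' -> MATCH (count: 1)
Total occurrences of 'b': 1

1


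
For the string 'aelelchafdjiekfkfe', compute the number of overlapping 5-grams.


String 'aelelchafdjiekfkfe' has length L = 18.
Number of overlapping n-grams = L - n + 1
Substituting: 18 - 5 + 1 = 14

14


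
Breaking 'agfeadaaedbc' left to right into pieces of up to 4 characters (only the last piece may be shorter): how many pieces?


'agfeadaaedbc' has 12 characters.
Chunking with max size 4:
  Chunk 1: 'agfe' (positions 0-3)
  Chunk 2: 'adaa' (positions 4-7)
  Chunk 3: 'edbc' (positions 8-11)
Total chunks: ceil(12 / 4) = 3

3


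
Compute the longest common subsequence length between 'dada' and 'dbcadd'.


DP table for LCS of 'dada' and 'dbcadd':
       d  b  c  a  d  d
    0  0  0  0  0  0  0
  d 0  1  1  1  1  1  1
  a 0  1  1  1  2  2  2
  d 0  1  1  1  2  3  3
  a 0  1  1  1  2  3  3
LCS: 'dad'
LCS length = 3

3


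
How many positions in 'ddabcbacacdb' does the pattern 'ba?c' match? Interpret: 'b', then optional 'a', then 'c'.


Pattern: ba?c means 'b', then optional 'a', then 'c'.
Scanning 'ddabcbacacdb' position-by-position:
  Pos 0: window 'dda' -> no
  Pos 1: window 'dab' -> no
  Pos 2: window 'abc' -> no
  Pos 3: window 'bcb' -> MATCH
  Pos 4: window 'cba' -> no
  Pos 5: window 'bac' -> MATCH
  Pos 6: window 'aca' -> no
  Pos 7: window 'cac' -> no
  Pos 8: window 'acd' -> no
  Pos 9: window 'cdb' -> no
  Pos 10: window 'db' -> no
  Pos 11: window 'b' -> no
Total matches: 2

2


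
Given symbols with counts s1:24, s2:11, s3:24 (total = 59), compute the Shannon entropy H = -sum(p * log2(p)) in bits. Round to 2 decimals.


Computing entropy H = -sum(p_i * log2(p_i)):
  s1: p = 24/59 = 0.4068, -p*log2(p) = 0.5279
  s2: p = 11/59 = 0.1864, -p*log2(p) = 0.4518
  s3: p = 24/59 = 0.4068, -p*log2(p) = 0.5279
H = sum of terms = 1.5076
Rounded to 2 decimals: 1.51

1.51


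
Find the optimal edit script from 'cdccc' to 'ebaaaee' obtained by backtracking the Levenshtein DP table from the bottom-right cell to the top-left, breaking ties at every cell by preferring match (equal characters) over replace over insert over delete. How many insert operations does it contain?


Edit distance = 7. Backtracking from cell (5, 7) with preference match > replace > insert > delete,
then listing the resulting alignment 'cdccc' -> 'ebaaaee' left to right:
  Step 1: insert 'e' [insertion #1]
  Step 2: insert 'b' [insertion #2]
  Step 3: replace c->a
  Step 4: replace d->a
  Step 5: replace c->a
  Step 6: replace c->e
  Step 7: replace c->e
Total insertions: 2

2


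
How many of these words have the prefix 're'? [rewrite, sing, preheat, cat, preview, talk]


Checking each word for prefix 're':
  'rewrite' -> YES, starts with 're' (count: 1)
  'sing' -> no (count: 1)
  'preheat' -> no (count: 1)
  'cat' -> no (count: 1)
  'preview' -> no (count: 1)
  'talk' -> no (count: 1)
Total with prefix 're': 1

1


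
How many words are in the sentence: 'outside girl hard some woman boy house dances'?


Counting words by splitting on spaces:
  Word 1: 'outside'
  Word 2: 'girl'
  Word 3: 'hard'
  Word 4: 'some'
  Word 5: 'woman'
  Word 6: 'boy'
  Word 7: 'house'
  Word 8: 'dances'
Total words: 8

8


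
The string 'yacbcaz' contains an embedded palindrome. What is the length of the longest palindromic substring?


Scanning 'yacbcaz' for palindromic substrings.
Substring at positions 1-5: 'acbca'.
Check: reverse('acbca') = 'acbca' -> palindrome confirmed.
Neighbouring characters ('y' / 'z') break symmetry, so it cannot extend further.
No longer palindromic substring exists; longest length = 5

5


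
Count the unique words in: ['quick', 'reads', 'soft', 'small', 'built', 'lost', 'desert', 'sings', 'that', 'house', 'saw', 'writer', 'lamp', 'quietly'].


Listing all tokens and tracking unique types:
  Token 1: 'quick' -> NEW (unique so far: 1)
  Token 2: 'reads' -> NEW (unique so far: 2)
  Token 3: 'soft' -> NEW (unique so far: 3)
  Token 4: 'small' -> NEW (unique so far: 4)
  Token 5: 'built' -> NEW (unique so far: 5)
  Token 6: 'lost' -> NEW (unique so far: 6)
  Token 7: 'desert' -> NEW (unique so far: 7)
  Token 8: 'sings' -> NEW (unique so far: 8)
  Token 9: 'that' -> NEW (unique so far: 9)
  Token 10: 'house' -> NEW (unique so far: 10)
  Token 11: 'saw' -> NEW (unique so far: 11)
  Token 12: 'writer' -> NEW (unique so far: 12)
  Token 13: 'lamp' -> NEW (unique so far: 13)
  Token 14: 'quietly' -> NEW (unique so far: 14)
Unique types: ('built', 'desert', 'house', 'lamp', 'lost', 'quick', 'quietly', 'reads', 'saw', 'sings', 'small', 'soft', 'that', 'writer')
Vocabulary size: 14

14


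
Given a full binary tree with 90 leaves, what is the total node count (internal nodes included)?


Leaf nodes (terminals): 90
Internal nodes = n - 1 = 90 - 1 = 89
Total = leaves + internal = 90 + 89 = 179

179


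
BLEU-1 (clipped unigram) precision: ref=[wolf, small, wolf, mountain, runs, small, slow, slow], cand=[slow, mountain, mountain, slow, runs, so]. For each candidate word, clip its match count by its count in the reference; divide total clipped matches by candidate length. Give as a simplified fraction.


Reference word counts: {'mountain': 1, 'runs': 1, 'slow': 2, 'small': 2, 'wolf': 2}
Checking each candidate word (with clipping):
  'slow' -> in reference (ref count 2, used 1/2) -> match (matches: 1)
  'mountain' -> in reference (ref count 1, used 1/1) -> match (matches: 2)
  'mountain' -> ref count 1 already used up (1/1) -> clipped, no match (matches: 2)
  'slow' -> in reference (ref count 2, used 2/2) -> match (matches: 3)
  'runs' -> in reference (ref count 1, used 1/1) -> match (matches: 4)
  'so' -> not in reference -> no match (matches: 4)
Clipped matches: 4, Candidate length: 6
Precision = 4/6 = 2/3

2/3


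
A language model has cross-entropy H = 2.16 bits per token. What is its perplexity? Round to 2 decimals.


Perplexity formula: PP = 2^H
H = 2.16
PP = 2^2.16
Decompose: 2^2.16 = 2^2 * 2^0.16
2^2 = 4, 2^0.16 ~ 1.1172871
PP ~ 4 * 1.1172871 = 4.4691484
Rounded to 2 decimals: 4.47

4.47


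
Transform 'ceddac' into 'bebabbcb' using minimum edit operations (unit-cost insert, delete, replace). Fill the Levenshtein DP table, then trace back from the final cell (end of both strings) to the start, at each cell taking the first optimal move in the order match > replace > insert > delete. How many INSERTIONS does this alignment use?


Edit distance = 6. Backtracking from cell (6, 8) with preference match > replace > insert > delete,
then listing the resulting alignment 'ceddac' -> 'bebabbcb' left to right:
  Step 1: replace c->b
  Step 2: keep 'e'
  Step 3: insert 'b' [insertion #1]
  Step 4: replace d->a
  Step 5: replace d->b
  Step 6: replace a->b
  Step 7: keep 'c'
  Step 8: insert 'b' [insertion #2]
Total insertions: 2

2


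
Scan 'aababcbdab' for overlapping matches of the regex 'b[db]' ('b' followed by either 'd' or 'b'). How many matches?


Pattern: b[db] means 'b' followed by either 'd' or 'b'.
Scanning 'aababcbdab' position-by-position:
  Pos 0: window 'aa' -> no
  Pos 1: window 'ab' -> no
  Pos 2: window 'ba' -> no
  Pos 3: window 'ab' -> no
  Pos 4: window 'bc' -> no
  Pos 5: window 'cb' -> no
  Pos 6: window 'bd' -> MATCH
  Pos 7: window 'da' -> no
  Pos 8: window 'ab' -> no
  Pos 9: window 'b' -> no
Total matches: 1

1


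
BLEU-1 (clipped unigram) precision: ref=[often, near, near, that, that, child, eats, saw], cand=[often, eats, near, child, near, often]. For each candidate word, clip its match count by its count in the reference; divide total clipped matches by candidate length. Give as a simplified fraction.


Reference word counts: {'child': 1, 'eats': 1, 'near': 2, 'often': 1, 'saw': 1, 'that': 2}
Checking each candidate word (with clipping):
  'often' -> in reference (ref count 1, used 1/1) -> match (matches: 1)
  'eats' -> in reference (ref count 1, used 1/1) -> match (matches: 2)
  'near' -> in reference (ref count 2, used 1/2) -> match (matches: 3)
  'child' -> in reference (ref count 1, used 1/1) -> match (matches: 4)
  'near' -> in reference (ref count 2, used 2/2) -> match (matches: 5)
  'often' -> ref count 1 already used up (1/1) -> clipped, no match (matches: 5)
Clipped matches: 5, Candidate length: 6
Precision = 5/6

5/6


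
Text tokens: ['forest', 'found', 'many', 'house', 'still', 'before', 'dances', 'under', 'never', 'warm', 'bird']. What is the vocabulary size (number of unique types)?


Listing all tokens and tracking unique types:
  Token 1: 'forest' -> NEW (unique so far: 1)
  Token 2: 'found' -> NEW (unique so far: 2)
  Token 3: 'many' -> NEW (unique so far: 3)
  Token 4: 'house' -> NEW (unique so far: 4)
  Token 5: 'still' -> NEW (unique so far: 5)
  Token 6: 'before' -> NEW (unique so far: 6)
  Token 7: 'dances' -> NEW (unique so far: 7)
  Token 8: 'under' -> NEW (unique so far: 8)
  Token 9: 'never' -> NEW (unique so far: 9)
  Token 10: 'warm' -> NEW (unique so far: 10)
  Token 11: 'bird' -> NEW (unique so far: 11)
Unique types: ('before', 'bird', 'dances', 'forest', 'found', 'house', 'many', 'never', 'still', 'under', 'warm')
Vocabulary size: 11

11


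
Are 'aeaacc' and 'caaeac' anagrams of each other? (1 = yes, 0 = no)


Sort characters of 'aeaacc': 'aaacce'
Sort characters of 'caaeac': 'aaacce'
Sorted forms match -> they ARE anagrams
Result: 1

1


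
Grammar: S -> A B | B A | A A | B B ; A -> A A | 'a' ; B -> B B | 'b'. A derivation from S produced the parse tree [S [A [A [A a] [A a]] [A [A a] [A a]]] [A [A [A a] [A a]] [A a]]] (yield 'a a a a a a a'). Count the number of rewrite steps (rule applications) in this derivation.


Every bracketed nonterminal node [X ...] in the tree is produced by exactly one rule application.
Reading the tree off as a leftmost derivation:
  Step 1: S  =>  A A   (applied S -> A A)
  Step 2: A A  =>  A A A   (applied A -> A A)
  Step 3: A A A  =>  A A A A   (applied A -> A A)
  Step 4: A A A A  =>  a A A A   (applied A -> a)
  Step 5: a A A A  =>  a a A A   (applied A -> a)
  Step 6: a a A A  =>  a a A A A   (applied A -> A A)
  Step 7: a a A A A  =>  a a a A A   (applied A -> a)
  Step 8: a a a A A  =>  a a a a A   (applied A -> a)
  Step 9: a a a a A  =>  a a a a A A   (applied A -> A A)
  Step 10: a a a a A A  =>  a a a a A A A   (applied A -> A A)
  Step 11: a a a a A A A  =>  a a a a a A A   (applied A -> a)
  Step 12: a a a a a A A  =>  a a a a a a A   (applied A -> a)
  Step 13: a a a a a a A  =>  a a a a a a a   (applied A -> a)
Final yield: a a a a a a a
Total rewrite steps: 13

13


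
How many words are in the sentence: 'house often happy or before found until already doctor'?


Counting words by splitting on spaces:
  Word 1: 'house'
  Word 2: 'often'
  Word 3: 'happy'
  Word 4: 'or'
  Word 5: 'before'
  Word 6: 'found'
  Word 7: 'until'
  Word 8: 'already'
  Word 9: 'doctor'
Total words: 9

9


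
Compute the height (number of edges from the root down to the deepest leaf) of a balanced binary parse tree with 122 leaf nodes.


In a balanced binary tree with n leaves the deepest leaf is ceil(log2(n)) edges below the root.
log2(122) = 6.9307
ceil(6.9307) = 7
height (edges) = 7

7


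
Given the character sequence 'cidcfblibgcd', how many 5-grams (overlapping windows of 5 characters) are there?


String 'cidcfblibgcd' has length L = 12.
Number of overlapping n-grams = L - n + 1
Substituting: 12 - 5 + 1 = 8

8


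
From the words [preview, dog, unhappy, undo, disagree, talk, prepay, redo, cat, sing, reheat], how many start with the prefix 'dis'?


Checking each word for prefix 'dis':
  'preview' -> no (count: 0)
  'dog' -> no (count: 0)
  'unhappy' -> no (count: 0)
  'undo' -> no (count: 0)
  'disagree' -> YES, starts with 'dis' (count: 1)
  'talk' -> no (count: 1)
  'prepay' -> no (count: 1)
  'redo' -> no (count: 1)
  'cat' -> no (count: 1)
  'sing' -> no (count: 1)
  'reheat' -> no (count: 1)
Total with prefix 'dis': 1

1


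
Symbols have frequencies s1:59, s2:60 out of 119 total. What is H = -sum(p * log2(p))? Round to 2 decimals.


Computing entropy H = -sum(p_i * log2(p_i)):
  s1: p = 59/119 = 0.4958, -p*log2(p) = 0.5018
  s2: p = 60/119 = 0.5042, -p*log2(p) = 0.4981
H = sum of terms = 0.9999
Rounded to 2 decimals: 1.00

1.00


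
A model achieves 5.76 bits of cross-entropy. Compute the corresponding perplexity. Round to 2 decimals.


Perplexity formula: PP = 2^H
H = 5.76
PP = 2^5.76
Decompose: 2^5.76 = 2^5 * 2^0.76
2^5 = 32, 2^0.76 ~ 1.6934906
PP ~ 32 * 1.6934906 = 54.1916992
Rounded to 2 decimals: 54.19

54.19


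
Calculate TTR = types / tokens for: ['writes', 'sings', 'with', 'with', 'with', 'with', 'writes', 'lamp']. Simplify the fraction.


Tokens: 8
Unique types: ('lamp', 'sings', 'with', 'writes') = 4
TTR = 4/8
Simplify: divide both by 4 -> 1/2
TTR = 1/2

1/2


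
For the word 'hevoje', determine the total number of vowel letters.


Scanning each character of 'hevoje':
  Position 1: 'h' -> consonant (running count: 0)
  Position 2: 'e' -> vowel (running count: 1)
  Position 3: 'v' -> consonant (running count: 1)
  Position 4: 'o' -> vowel (running count: 2)
  Position 5: 'j' -> consonant (running count: 2)
  Position 6: 'e' -> vowel (running count: 3)
Total vowels: 3

3


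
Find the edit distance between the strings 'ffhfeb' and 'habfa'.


Building DP table for s1='ffhfeb' (len 6) and s2='habfa' (len 5):
       h  a  b  f  a
    0  1  2  3  4  5
  f 1  1  2  3  3  4
  f 2  2  2  3  3  4
  h 3  2  3  3  4  4
  f 4  3  3  4  3  4
  e 5  4  4  4  4  4
  b 6  5  5  4  5  5
Edit distance = dp[6][5] = 5

5


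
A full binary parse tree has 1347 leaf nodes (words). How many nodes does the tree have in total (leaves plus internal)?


Leaf nodes (terminals): 1347
Internal nodes = n - 1 = 1347 - 1 = 1346
Total = leaves + internal = 1347 + 1346 = 2693

2693


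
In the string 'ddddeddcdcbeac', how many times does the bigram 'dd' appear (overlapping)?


Scanning 'ddddeddcdcbeac' for bigram 'dd':
  Position 0: 'dd' -> MATCH
  Position 1: 'dd' -> MATCH
  Position 2: 'dd' -> MATCH
  Position 3: 'de' -> no
  Position 4: 'ed' -> no
  Position 5: 'dd' -> MATCH
  Position 6: 'dc' -> no
  Position 7: 'cd' -> no
  Position 8: 'dc' -> no
  Position 9: 'cb' -> no
  Position 10: 'be' -> no
  Position 11: 'ea' -> no
  Position 12: 'ac' -> no
Total matches: 4

4


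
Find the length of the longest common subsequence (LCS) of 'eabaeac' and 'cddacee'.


DP table for LCS of 'eabaeac' and 'cddacee':
       c  d  d  a  c  e  e
    0  0  0  0  0  0  0  0
  e 0  0  0  0  0  0  1  1
  a 0  0  0  0  1  1  1  1
  b 0  0  0  0  1  1  1  1
  a 0  0  0  0  1  1  1  1
  e 0  0  0  0  1  1  2  2
  a 0  0  0  0  1  1  2  2
  c 0  1  1  1  1  2  2  2
LCS: 'ee'
LCS length = 2

2


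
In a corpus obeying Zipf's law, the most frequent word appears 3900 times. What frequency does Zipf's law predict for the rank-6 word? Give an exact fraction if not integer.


Zipf's law: freq(rank) = f1 / rank
f1 = 3900, rank = 6
freq = 3900 / 6
= 650

650


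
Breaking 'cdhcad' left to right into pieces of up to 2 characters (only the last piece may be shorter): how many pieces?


'cdhcad' has 6 characters.
Chunking with max size 2:
  Chunk 1: 'cd' (positions 0-1)
  Chunk 2: 'hc' (positions 2-3)
  Chunk 3: 'ad' (positions 4-5)
Total chunks: ceil(6 / 2) = 3

3


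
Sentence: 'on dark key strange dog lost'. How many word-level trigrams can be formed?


Word trigrams from [6] words:
  Trigram 1: (on dark key)
  Trigram 2: (dark key strange)
  Trigram 3: (key strange dog)
  Trigram 4: (strange dog lost)
Total word trigrams: 6 - 2 = 4

4


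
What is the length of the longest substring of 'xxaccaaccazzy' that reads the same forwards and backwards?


Scanning 'xxaccaaccazzy' for palindromic substrings.
Substring at positions 2-9: 'accaacca'.
Check: reverse('accaacca') = 'accaacca' -> palindrome confirmed.
Neighbouring characters ('x' / 'z') break symmetry, so it cannot extend further.
No longer palindromic substring exists; longest length = 8

8


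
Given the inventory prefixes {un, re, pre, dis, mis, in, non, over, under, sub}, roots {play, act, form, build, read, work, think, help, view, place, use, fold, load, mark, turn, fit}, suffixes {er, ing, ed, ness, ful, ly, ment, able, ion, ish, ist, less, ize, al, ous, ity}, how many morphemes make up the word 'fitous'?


Segmenting 'fitous' against the inventory:
  'fit' -> root (morpheme 1)
  'ous' -> suffix (morpheme 2)
Total morphemes: 2

2


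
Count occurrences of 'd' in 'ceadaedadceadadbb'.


Scanning 'ceadaedadceadadbb' for 'd':
  Position 3: 'd' -> MATCH (count: 1)
  Position 6: 'd' -> MATCH (count: 2)
  Position 8: 'd' -> MATCH (count: 3)
  Position 12: 'd' -> MATCH (count: 4)
  Position 14: 'd' -> MATCH (count: 5)
Total occurrences of 'd': 5

5


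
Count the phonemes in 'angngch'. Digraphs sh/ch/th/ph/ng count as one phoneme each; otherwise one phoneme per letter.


Parsing 'angngch' greedily, digraphs first:
  'a' -> vowel phoneme (phonemes so far: 1)
  'ng' -> digraph (1 consonant phoneme) (phonemes so far: 2)
  'ng' -> digraph (1 consonant phoneme) (phonemes so far: 3)
  'ch' -> digraph (1 consonant phoneme) (phonemes so far: 4)
Total phonemes: 4

4


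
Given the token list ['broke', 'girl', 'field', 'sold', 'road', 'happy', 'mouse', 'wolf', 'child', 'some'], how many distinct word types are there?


Listing all tokens and tracking unique types:
  Token 1: 'broke' -> NEW (unique so far: 1)
  Token 2: 'girl' -> NEW (unique so far: 2)
  Token 3: 'field' -> NEW (unique so far: 3)
  Token 4: 'sold' -> NEW (unique so far: 4)
  Token 5: 'road' -> NEW (unique so far: 5)
  Token 6: 'happy' -> NEW (unique so far: 6)
  Token 7: 'mouse' -> NEW (unique so far: 7)
  Token 8: 'wolf' -> NEW (unique so far: 8)
  Token 9: 'child' -> NEW (unique so far: 9)
  Token 10: 'some' -> NEW (unique so far: 10)
Unique types: ('broke', 'child', 'field', 'girl', 'happy', 'mouse', 'road', 'sold', 'some', 'wolf')
Vocabulary size: 10

10


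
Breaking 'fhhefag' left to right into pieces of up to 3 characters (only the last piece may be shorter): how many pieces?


'fhhefag' has 7 characters.
Chunking with max size 3:
  Chunk 1: 'fhh' (positions 0-2)
  Chunk 2: 'efa' (positions 3-5)
  Chunk 3: 'g' (positions 6-6)
Total chunks: ceil(7 / 3) = 3

3


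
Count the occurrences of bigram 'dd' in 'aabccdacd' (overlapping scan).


Scanning 'aabccdacd' for bigram 'dd':
  Position 0: 'aa' -> no
  Position 1: 'ab' -> no
  Position 2: 'bc' -> no
  Position 3: 'cc' -> no
  Position 4: 'cd' -> no
  Position 5: 'da' -> no
  Position 6: 'ac' -> no
  Position 7: 'cd' -> no
Total matches: 0

0


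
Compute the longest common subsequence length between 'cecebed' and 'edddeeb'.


DP table for LCS of 'cecebed' and 'edddeeb':
       e  d  d  d  e  e  b
    0  0  0  0  0  0  0  0
  c 0  0  0  0  0  0  0  0
  e 0  1  1  1  1  1  1  1
  c 0  1  1  1  1  1  1  1
  e 0  1  1  1  1  2  2  2
  b 0  1  1  1  1  2  2  3
  e 0  1  1  1  1  2  3  3
  d 0  1  2  2  2  2  3  3
LCS: 'eeb'
LCS length = 3

3


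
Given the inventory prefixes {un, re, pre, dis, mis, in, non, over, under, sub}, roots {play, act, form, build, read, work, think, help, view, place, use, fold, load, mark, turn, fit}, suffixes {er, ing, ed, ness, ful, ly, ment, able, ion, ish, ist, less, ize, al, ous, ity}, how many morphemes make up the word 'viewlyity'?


Segmenting 'viewlyity' against the inventory:
  'view' -> root (morpheme 1)
  'ly' -> suffix (morpheme 2)
  'ity' -> suffix (morpheme 3)
Total morphemes: 3

3


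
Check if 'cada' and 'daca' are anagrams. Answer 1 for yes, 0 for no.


Sort characters of 'cada': 'aacd'
Sort characters of 'daca': 'aacd'
Sorted forms match -> they ARE anagrams
Result: 1

1


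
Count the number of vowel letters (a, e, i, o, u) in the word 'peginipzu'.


Scanning each character of 'peginipzu':
  Position 1: 'p' -> consonant (running count: 0)
  Position 2: 'e' -> vowel (running count: 1)
  Position 3: 'g' -> consonant (running count: 1)
  Position 4: 'i' -> vowel (running count: 2)
  Position 5: 'n' -> consonant (running count: 2)
  Position 6: 'i' -> vowel (running count: 3)
  Position 7: 'p' -> consonant (running count: 3)
  Position 8: 'z' -> consonant (running count: 3)
  Position 9: 'u' -> vowel (running count: 4)
Total vowels: 4

4


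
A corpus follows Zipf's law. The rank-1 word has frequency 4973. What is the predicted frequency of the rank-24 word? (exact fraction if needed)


Zipf's law: freq(rank) = f1 / rank
f1 = 4973, rank = 24
freq = 4973 / 24
GCD(4973, 24) = 1
Simplified: 4973/24

4973/24


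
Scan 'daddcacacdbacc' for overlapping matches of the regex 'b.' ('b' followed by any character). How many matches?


Pattern: b. means 'b' followed by any character.
Scanning 'daddcacacdbacc' position-by-position:
  Pos 0: window 'da' -> no
  Pos 1: window 'ad' -> no
  Pos 2: window 'dd' -> no
  Pos 3: window 'dc' -> no
  Pos 4: window 'ca' -> no
  Pos 5: window 'ac' -> no
  Pos 6: window 'ca' -> no
  Pos 7: window 'ac' -> no
  Pos 8: window 'cd' -> no
  Pos 9: window 'db' -> no
  Pos 10: window 'ba' -> MATCH
  Pos 11: window 'ac' -> no
  Pos 12: window 'cc' -> no
  Pos 13: window 'c' -> no
Total matches: 1

1


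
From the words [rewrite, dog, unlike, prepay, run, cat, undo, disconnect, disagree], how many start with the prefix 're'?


Checking each word for prefix 're':
  'rewrite' -> YES, starts with 're' (count: 1)
  'dog' -> no (count: 1)
  'unlike' -> no (count: 1)
  'prepay' -> no (count: 1)
  'run' -> no (count: 1)
  'cat' -> no (count: 1)
  'undo' -> no (count: 1)
  'disconnect' -> no (count: 1)
  'disagree' -> no (count: 1)
Total with prefix 're': 1

1


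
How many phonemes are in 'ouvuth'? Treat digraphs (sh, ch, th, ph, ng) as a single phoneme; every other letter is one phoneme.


Parsing 'ouvuth' greedily, digraphs first:
  'o' -> vowel phoneme (phonemes so far: 1)
  'u' -> vowel phoneme (phonemes so far: 2)
  'v' -> consonant phoneme (phonemes so far: 3)
  'u' -> vowel phoneme (phonemes so far: 4)
  'th' -> digraph (1 consonant phoneme) (phonemes so far: 5)
Total phonemes: 5

5


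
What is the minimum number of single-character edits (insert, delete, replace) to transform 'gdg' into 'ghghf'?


Building DP table for s1='gdg' (len 3) and s2='ghghf' (len 5):
       g  h  g  h  f
    0  1  2  3  4  5
  g 1  0  1  2  3  4
  d 2  1  1  2  3  4
  g 3  2  2  1  2  3
Edit distance = dp[3][5] = 3

3


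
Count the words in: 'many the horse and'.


Counting words by splitting on spaces:
  Word 1: 'many'
  Word 2: 'the'
  Word 3: 'horse'
  Word 4: 'and'
Total words: 4

4


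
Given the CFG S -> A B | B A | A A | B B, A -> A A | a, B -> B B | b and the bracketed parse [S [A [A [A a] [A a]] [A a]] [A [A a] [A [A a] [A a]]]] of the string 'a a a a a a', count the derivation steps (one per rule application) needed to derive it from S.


Every bracketed nonterminal node [X ...] in the tree is produced by exactly one rule application.
Reading the tree off as a leftmost derivation:
  Step 1: S  =>  A A   (applied S -> A A)
  Step 2: A A  =>  A A A   (applied A -> A A)
  Step 3: A A A  =>  A A A A   (applied A -> A A)
  Step 4: A A A A  =>  a A A A   (applied A -> a)
  Step 5: a A A A  =>  a a A A   (applied A -> a)
  Step 6: a a A A  =>  a a a A   (applied A -> a)
  Step 7: a a a A  =>  a a a A A   (applied A -> A A)
  Step 8: a a a A A  =>  a a a a A   (applied A -> a)
  Step 9: a a a a A  =>  a a a a A A   (applied A -> A A)
  Step 10: a a a a A A  =>  a a a a a A   (applied A -> a)
  Step 11: a a a a a A  =>  a a a a a a   (applied A -> a)
Final yield: a a a a a a
Total rewrite steps: 11

11


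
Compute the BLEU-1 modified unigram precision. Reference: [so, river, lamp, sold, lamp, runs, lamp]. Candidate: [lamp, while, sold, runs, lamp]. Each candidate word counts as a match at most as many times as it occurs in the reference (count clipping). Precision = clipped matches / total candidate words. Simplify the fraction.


Reference word counts: {'lamp': 3, 'river': 1, 'runs': 1, 'so': 1, 'sold': 1}
Checking each candidate word (with clipping):
  'lamp' -> in reference (ref count 3, used 1/3) -> match (matches: 1)
  'while' -> not in reference -> no match (matches: 1)
  'sold' -> in reference (ref count 1, used 1/1) -> match (matches: 2)
  'runs' -> in reference (ref count 1, used 1/1) -> match (matches: 3)
  'lamp' -> in reference (ref count 3, used 2/3) -> match (matches: 4)
Clipped matches: 4, Candidate length: 5
Precision = 4/5

4/5
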